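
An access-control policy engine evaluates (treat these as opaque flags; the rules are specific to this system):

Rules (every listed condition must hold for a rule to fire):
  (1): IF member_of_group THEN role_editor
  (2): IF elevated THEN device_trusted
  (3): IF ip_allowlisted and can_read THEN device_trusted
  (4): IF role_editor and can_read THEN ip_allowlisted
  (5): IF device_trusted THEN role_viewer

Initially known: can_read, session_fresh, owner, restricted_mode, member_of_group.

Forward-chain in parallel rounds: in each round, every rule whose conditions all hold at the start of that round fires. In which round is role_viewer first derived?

[1] (1) [IF member_of_group THEN role_editor]. ⇒ new: role_editor.
[2] (4) [IF role_editor and can_read THEN ip_allowlisted]. ⇒ new: ip_allowlisted.
[3] (3) [IF ip_allowlisted and can_read THEN device_trusted]. ⇒ new: device_trusted.
[4] (5) [IF device_trusted THEN role_viewer]. ⇒ new: role_viewer.
role_viewer first appears in round 4.

4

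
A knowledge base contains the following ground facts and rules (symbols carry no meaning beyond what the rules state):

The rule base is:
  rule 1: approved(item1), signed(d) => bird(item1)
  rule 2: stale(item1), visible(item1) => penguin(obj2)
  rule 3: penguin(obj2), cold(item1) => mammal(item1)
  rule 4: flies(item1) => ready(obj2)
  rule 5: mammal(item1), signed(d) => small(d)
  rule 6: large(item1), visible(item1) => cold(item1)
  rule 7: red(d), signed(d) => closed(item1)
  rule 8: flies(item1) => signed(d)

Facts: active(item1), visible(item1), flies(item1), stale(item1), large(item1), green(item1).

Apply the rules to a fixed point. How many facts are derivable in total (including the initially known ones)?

12

Round 1 fires rule 2, rule 4, rule 6, rule 8, giving penguin(obj2), ready(obj2), cold(item1), signed(d).
Round 2 fires rule 3, giving mammal(item1).
Round 3 fires rule 5, giving small(d).
Closure: {active(item1), cold(item1), flies(item1), green(item1), large(item1), mammal(item1), penguin(obj2), ready(obj2), signed(d), small(d), stale(item1), visible(item1)} — 12 facts.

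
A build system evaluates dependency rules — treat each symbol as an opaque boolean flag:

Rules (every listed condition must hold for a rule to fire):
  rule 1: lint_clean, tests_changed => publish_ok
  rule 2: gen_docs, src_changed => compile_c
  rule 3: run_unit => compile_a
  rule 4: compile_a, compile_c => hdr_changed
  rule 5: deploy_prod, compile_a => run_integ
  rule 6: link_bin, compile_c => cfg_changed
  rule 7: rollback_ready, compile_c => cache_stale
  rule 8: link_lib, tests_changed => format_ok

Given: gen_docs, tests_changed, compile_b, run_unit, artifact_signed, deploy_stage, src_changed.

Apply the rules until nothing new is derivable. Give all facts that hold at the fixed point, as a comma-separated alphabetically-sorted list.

[1] rule 2 [gen_docs, src_changed => compile_c]; rule 3 [run_unit => compile_a]. ⇒ new: compile_c, compile_a.
[2] rule 4 [compile_a, compile_c => hdr_changed]. ⇒ new: hdr_changed.

artifact_signed, compile_a, compile_b, compile_c, deploy_stage, gen_docs, hdr_changed, run_unit, src_changed, tests_changed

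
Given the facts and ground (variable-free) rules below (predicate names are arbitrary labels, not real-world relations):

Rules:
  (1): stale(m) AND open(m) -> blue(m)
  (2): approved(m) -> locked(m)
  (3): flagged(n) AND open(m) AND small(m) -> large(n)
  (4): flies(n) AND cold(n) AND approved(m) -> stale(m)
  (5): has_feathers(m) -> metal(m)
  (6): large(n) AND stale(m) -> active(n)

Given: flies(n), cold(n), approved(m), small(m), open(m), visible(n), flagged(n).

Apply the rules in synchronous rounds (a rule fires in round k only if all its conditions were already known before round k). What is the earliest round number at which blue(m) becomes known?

2

Round 1 fires (2), (3), (4), giving locked(m), large(n), stale(m).
Round 2 fires (1), (6), giving blue(m), active(n).
blue(m) first appears in round 2.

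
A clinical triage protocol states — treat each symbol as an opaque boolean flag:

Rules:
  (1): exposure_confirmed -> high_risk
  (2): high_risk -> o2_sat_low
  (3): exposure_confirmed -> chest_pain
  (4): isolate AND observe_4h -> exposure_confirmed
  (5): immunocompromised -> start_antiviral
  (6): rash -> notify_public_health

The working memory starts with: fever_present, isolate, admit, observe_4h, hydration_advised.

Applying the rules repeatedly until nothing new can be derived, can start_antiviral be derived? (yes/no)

[1] (4) [isolate AND observe_4h -> exposure_confirmed]. ⇒ new: exposure_confirmed.
[2] (1) [exposure_confirmed -> high_risk]; (3) [exposure_confirmed -> chest_pain]. ⇒ new: high_risk, chest_pain.
[3] (2) [high_risk -> o2_sat_low]. ⇒ new: o2_sat_low.
Fixed point reached. start_antiviral is concluded only by (5); (5) needs immunocompromised (never derived).

no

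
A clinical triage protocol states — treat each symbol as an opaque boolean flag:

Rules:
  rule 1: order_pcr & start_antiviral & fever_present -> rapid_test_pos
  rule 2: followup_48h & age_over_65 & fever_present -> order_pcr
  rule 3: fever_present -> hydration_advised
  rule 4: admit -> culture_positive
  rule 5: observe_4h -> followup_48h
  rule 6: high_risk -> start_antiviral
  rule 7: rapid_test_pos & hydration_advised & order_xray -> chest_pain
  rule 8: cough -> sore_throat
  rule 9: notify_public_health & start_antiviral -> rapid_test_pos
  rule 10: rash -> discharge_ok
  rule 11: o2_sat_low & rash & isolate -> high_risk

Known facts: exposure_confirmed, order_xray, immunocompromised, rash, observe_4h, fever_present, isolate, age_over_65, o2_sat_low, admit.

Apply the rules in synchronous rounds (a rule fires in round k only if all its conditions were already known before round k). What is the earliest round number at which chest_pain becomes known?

4

[1] rule 3 [fever_present -> hydration_advised]; rule 4 [admit -> culture_positive]; rule 5 [observe_4h -> followup_48h]; rule 10 [rash -> discharge_ok]; rule 11 [o2_sat_low & rash & isolate -> high_risk]. ⇒ new: hydration_advised, culture_positive, followup_48h, discharge_ok, high_risk.
[2] rule 2 [followup_48h & age_over_65 & fever_present -> order_pcr]; rule 6 [high_risk -> start_antiviral]. ⇒ new: order_pcr, start_antiviral.
[3] rule 1 [order_pcr & start_antiviral & fever_present -> rapid_test_pos]. ⇒ new: rapid_test_pos.
[4] rule 7 [rapid_test_pos & hydration_advised & order_xray -> chest_pain]. ⇒ new: chest_pain.
chest_pain first appears in round 4.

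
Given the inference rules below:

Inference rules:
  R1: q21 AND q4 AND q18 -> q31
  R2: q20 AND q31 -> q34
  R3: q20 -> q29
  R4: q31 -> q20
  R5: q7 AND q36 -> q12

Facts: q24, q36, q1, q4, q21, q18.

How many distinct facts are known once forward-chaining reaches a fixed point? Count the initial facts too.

Round 1 — R1, derive q31.
Round 2 — R4, derive q20.
Round 3 — R2, R3, derive q34, q29.
Closure: {q1, q18, q20, q21, q24, q29, q31, q34, q36, q4} — 10 facts.

10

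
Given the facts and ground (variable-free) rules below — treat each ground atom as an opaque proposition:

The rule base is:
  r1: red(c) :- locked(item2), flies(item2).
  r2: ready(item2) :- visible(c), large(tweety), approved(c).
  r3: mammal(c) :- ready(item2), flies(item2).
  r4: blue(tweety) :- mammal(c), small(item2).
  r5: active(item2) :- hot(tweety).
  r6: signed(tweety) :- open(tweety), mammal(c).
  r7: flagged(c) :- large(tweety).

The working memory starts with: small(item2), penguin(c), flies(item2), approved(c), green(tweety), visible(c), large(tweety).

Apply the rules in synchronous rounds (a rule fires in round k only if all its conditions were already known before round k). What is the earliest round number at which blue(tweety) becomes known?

3

Round 1: r2 [ready(item2) :- visible(c), large(tweety), approved(c).]; r7 [flagged(c) :- large(tweety).]. Adds ready(item2), flagged(c).
Round 2: r3 [mammal(c) :- ready(item2), flies(item2).]. Adds mammal(c).
Round 3: r4 [blue(tweety) :- mammal(c), small(item2).]. Adds blue(tweety).
blue(tweety) first appears in round 3.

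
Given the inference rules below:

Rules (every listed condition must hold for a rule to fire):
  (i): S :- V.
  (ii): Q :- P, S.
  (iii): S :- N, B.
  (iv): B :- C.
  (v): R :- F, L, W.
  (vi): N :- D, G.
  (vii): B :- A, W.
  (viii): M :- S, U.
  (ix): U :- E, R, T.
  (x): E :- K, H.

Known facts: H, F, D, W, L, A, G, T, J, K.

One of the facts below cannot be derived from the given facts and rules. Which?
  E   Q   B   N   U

[1] (v) [R :- F, L, W.]; (vi) [N :- D, G.]; (vii) [B :- A, W.]; (x) [E :- K, H.]. ⇒ new: R, N, B, E.
[2] (iii) [S :- N, B.]; (ix) [U :- E, R, T.]. ⇒ new: S, U.
[3] (viii) [M :- S, U.]. ⇒ new: M.
Derived: E (round 1), U (round 2), N (round 1), B (round 1). Q never appears in any round.

Q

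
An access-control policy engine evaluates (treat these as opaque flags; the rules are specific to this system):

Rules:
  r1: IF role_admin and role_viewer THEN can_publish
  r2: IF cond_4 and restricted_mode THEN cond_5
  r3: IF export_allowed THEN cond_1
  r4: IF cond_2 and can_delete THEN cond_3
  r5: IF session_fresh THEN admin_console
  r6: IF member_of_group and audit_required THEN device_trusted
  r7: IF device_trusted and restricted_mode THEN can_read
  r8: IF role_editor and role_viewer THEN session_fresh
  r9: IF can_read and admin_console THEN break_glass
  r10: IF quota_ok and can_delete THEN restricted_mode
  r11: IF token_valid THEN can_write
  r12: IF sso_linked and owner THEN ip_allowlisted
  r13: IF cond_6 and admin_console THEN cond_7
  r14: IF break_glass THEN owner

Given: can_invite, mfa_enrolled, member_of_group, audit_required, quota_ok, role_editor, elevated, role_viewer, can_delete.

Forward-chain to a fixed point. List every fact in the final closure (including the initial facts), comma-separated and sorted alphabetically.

Round 1: r6 [IF member_of_group and audit_required THEN device_trusted]; r8 [IF role_editor and role_viewer THEN session_fresh]; r10 [IF quota_ok and can_delete THEN restricted_mode]. New: device_trusted, session_fresh, restricted_mode.
Round 2: r5 [IF session_fresh THEN admin_console]; r7 [IF device_trusted and restricted_mode THEN can_read]. New: admin_console, can_read.
Round 3: r9 [IF can_read and admin_console THEN break_glass]. New: break_glass.
Round 4: r14 [IF break_glass THEN owner]. New: owner.

admin_console, audit_required, break_glass, can_delete, can_invite, can_read, device_trusted, elevated, member_of_group, mfa_enrolled, owner, quota_ok, restricted_mode, role_editor, role_viewer, session_fresh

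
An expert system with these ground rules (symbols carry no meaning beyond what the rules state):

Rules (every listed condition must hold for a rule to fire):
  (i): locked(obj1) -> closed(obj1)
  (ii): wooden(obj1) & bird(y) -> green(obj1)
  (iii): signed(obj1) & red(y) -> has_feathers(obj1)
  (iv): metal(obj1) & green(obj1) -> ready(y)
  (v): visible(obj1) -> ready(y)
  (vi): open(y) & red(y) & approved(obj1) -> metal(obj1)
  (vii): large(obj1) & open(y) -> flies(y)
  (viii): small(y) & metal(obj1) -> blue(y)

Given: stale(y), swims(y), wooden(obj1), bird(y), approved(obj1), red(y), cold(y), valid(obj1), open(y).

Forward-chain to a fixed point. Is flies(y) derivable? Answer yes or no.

no

[1] (ii) [wooden(obj1) & bird(y) -> green(obj1)]; (vi) [open(y) & red(y) & approved(obj1) -> metal(obj1)]. ⇒ new: green(obj1), metal(obj1).
[2] (iv) [metal(obj1) & green(obj1) -> ready(y)]. ⇒ new: ready(y).
Fixed point reached. flies(y) is concluded only by (vii); (vii) needs large(obj1) (never derived).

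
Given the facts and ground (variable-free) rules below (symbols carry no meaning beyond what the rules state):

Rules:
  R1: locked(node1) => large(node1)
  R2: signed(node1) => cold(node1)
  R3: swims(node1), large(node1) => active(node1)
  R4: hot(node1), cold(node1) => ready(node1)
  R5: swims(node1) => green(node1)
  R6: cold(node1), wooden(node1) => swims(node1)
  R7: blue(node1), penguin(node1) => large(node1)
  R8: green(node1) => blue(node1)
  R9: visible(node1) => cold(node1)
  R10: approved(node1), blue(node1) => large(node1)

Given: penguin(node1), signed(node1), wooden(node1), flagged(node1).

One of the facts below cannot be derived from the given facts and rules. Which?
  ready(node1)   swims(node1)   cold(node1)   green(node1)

Round 1 — R2, derive cold(node1).
Round 2 — R6, derive swims(node1).
Round 3 — R5, derive green(node1).
Round 4 — R8, derive blue(node1).
Round 5 — R7, derive large(node1).
Round 6 — R3, derive active(node1).
Derived: green(node1) (round 3), cold(node1) (round 1), swims(node1) (round 2). ready(node1) never appears in any round.

ready(node1)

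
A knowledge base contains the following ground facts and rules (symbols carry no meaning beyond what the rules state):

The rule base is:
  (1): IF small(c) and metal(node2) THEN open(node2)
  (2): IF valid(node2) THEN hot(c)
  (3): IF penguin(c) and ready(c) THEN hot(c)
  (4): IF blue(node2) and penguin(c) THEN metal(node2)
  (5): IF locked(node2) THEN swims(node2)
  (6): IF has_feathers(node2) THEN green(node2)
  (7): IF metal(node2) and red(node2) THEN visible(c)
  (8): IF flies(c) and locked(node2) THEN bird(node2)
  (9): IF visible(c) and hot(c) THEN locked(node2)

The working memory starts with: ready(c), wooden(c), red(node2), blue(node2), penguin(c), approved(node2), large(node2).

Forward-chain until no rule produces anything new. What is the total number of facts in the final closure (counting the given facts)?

12

[1] (3) [IF penguin(c) and ready(c) THEN hot(c)]; (4) [IF blue(node2) and penguin(c) THEN metal(node2)]. ⇒ new: hot(c), metal(node2).
[2] (7) [IF metal(node2) and red(node2) THEN visible(c)]. ⇒ new: visible(c).
[3] (9) [IF visible(c) and hot(c) THEN locked(node2)]. ⇒ new: locked(node2).
[4] (5) [IF locked(node2) THEN swims(node2)]. ⇒ new: swims(node2).
Closure: {approved(node2), blue(node2), hot(c), large(node2), locked(node2), metal(node2), penguin(c), ready(c), red(node2), swims(node2), visible(c), wooden(c)} — 12 facts.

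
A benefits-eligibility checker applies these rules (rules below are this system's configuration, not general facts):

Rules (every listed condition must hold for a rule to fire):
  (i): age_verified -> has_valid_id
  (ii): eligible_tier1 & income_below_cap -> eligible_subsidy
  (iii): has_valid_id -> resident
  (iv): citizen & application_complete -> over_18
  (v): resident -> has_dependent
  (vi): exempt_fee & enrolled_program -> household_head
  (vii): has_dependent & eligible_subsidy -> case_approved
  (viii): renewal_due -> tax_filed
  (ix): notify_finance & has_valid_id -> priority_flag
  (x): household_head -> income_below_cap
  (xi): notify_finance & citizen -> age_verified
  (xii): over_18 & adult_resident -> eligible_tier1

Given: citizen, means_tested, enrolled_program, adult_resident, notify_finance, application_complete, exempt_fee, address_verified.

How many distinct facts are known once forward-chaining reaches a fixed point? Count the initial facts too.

19

Round 1 — (iv), (vi), (xi), derive over_18, household_head, age_verified.
Round 2 — (i), (x), (xii), derive has_valid_id, income_below_cap, eligible_tier1.
Round 3 — (ii), (iii), (ix), derive eligible_subsidy, resident, priority_flag.
Round 4 — (v), derive has_dependent.
Round 5 — (vii), derive case_approved.
Closure: {address_verified, adult_resident, age_verified, application_complete, case_approved, citizen, eligible_subsidy, eligible_tier1, enrolled_program, exempt_fee, has_dependent, has_valid_id, household_head, income_below_cap, means_tested, notify_finance, over_18, priority_flag, resident} — 19 facts.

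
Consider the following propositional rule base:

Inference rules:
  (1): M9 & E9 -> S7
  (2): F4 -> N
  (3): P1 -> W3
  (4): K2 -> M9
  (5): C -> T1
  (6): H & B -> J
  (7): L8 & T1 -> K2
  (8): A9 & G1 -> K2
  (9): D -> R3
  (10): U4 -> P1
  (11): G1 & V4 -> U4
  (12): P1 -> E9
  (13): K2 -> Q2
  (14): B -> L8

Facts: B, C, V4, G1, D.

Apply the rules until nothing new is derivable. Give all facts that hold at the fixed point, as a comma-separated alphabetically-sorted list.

Round 1: (5) [C -> T1]; (9) [D -> R3]; (11) [G1 & V4 -> U4]; (14) [B -> L8]. New: T1, R3, U4, L8.
Round 2: (7) [L8 & T1 -> K2]; (10) [U4 -> P1]. New: K2, P1.
Round 3: (3) [P1 -> W3]; (4) [K2 -> M9]; (12) [P1 -> E9]; (13) [K2 -> Q2]. New: W3, M9, E9, Q2.
Round 4: (1) [M9 & E9 -> S7]. New: S7.

B, C, D, E9, G1, K2, L8, M9, P1, Q2, R3, S7, T1, U4, V4, W3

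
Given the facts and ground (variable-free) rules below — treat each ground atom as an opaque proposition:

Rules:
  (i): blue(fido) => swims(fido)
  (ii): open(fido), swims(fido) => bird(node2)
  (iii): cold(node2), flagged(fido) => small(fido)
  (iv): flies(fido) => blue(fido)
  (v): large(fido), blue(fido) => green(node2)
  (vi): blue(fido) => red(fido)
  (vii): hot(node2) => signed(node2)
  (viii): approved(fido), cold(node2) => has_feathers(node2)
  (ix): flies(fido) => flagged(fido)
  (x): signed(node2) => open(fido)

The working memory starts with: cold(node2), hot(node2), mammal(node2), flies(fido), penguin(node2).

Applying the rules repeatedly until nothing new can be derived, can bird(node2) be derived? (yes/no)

yes

[1] (iv) [flies(fido) => blue(fido)]; (vii) [hot(node2) => signed(node2)]; (ix) [flies(fido) => flagged(fido)]. ⇒ new: blue(fido), signed(node2), flagged(fido).
[2] (i) [blue(fido) => swims(fido)]; (iii) [cold(node2), flagged(fido) => small(fido)]; (vi) [blue(fido) => red(fido)]; (x) [signed(node2) => open(fido)]. ⇒ new: swims(fido), small(fido), red(fido), open(fido).
[3] (ii) [open(fido), swims(fido) => bird(node2)]. ⇒ new: bird(node2).
bird(node2) appears in round 3, so it is derivable.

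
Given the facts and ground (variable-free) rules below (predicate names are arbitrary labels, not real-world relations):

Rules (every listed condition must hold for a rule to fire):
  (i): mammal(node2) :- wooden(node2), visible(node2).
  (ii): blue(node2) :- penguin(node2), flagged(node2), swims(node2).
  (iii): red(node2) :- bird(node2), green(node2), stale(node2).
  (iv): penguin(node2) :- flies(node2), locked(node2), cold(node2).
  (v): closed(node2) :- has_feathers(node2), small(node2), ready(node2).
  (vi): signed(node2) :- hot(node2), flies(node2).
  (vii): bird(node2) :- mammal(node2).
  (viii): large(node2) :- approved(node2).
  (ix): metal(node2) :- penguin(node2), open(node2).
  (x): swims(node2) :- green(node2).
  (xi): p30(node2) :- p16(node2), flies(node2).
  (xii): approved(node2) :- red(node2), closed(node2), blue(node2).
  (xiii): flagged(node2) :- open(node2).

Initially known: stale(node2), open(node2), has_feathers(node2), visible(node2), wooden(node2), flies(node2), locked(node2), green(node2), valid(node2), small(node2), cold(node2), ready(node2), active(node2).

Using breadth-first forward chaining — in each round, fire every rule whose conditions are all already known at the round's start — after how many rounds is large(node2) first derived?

Round 1: (i) [mammal(node2) :- wooden(node2), visible(node2).]; (iv) [penguin(node2) :- flies(node2), locked(node2), cold(node2).]; (v) [closed(node2) :- has_feathers(node2), small(node2), ready(node2).]; (x) [swims(node2) :- green(node2).]; (xiii) [flagged(node2) :- open(node2).]. Adds mammal(node2), penguin(node2), closed(node2), swims(node2), flagged(node2).
Round 2: (ii) [blue(node2) :- penguin(node2), flagged(node2), swims(node2).]; (vii) [bird(node2) :- mammal(node2).]; (ix) [metal(node2) :- penguin(node2), open(node2).]. Adds blue(node2), bird(node2), metal(node2).
Round 3: (iii) [red(node2) :- bird(node2), green(node2), stale(node2).]. Adds red(node2).
Round 4: (xii) [approved(node2) :- red(node2), closed(node2), blue(node2).]. Adds approved(node2).
Round 5: (viii) [large(node2) :- approved(node2).]. Adds large(node2).
large(node2) first appears in round 5.

5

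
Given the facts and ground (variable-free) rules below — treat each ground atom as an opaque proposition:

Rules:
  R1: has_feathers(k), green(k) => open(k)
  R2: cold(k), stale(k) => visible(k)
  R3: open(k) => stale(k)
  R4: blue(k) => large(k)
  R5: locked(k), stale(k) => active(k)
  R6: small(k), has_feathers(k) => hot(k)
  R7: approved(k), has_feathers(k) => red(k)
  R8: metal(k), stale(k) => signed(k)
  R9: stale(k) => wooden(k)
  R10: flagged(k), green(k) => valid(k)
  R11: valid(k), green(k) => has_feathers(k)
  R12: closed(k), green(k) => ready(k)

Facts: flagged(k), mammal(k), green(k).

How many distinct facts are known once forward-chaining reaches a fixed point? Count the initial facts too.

8

Round 1: R10 [flagged(k), green(k) => valid(k)]. Adds valid(k).
Round 2: R11 [valid(k), green(k) => has_feathers(k)]. Adds has_feathers(k).
Round 3: R1 [has_feathers(k), green(k) => open(k)]. Adds open(k).
Round 4: R3 [open(k) => stale(k)]. Adds stale(k).
Round 5: R9 [stale(k) => wooden(k)]. Adds wooden(k).
Closure: {flagged(k), green(k), has_feathers(k), mammal(k), open(k), stale(k), valid(k), wooden(k)} — 8 facts.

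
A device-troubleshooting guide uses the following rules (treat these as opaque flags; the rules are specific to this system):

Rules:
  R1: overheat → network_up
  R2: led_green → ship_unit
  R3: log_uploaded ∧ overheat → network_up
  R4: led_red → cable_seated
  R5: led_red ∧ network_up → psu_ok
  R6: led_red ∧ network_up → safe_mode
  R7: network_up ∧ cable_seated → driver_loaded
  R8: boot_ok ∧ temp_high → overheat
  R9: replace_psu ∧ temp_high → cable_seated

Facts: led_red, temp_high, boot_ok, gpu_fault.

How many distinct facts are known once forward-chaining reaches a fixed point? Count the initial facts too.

Round 1: R4 [led_red → cable_seated]; R8 [boot_ok ∧ temp_high → overheat]. Adds cable_seated, overheat.
Round 2: R1 [overheat → network_up]. Adds network_up.
Round 3: R5 [led_red ∧ network_up → psu_ok]; R6 [led_red ∧ network_up → safe_mode]; R7 [network_up ∧ cable_seated → driver_loaded]. Adds psu_ok, safe_mode, driver_loaded.
Closure: {boot_ok, cable_seated, driver_loaded, gpu_fault, led_red, network_up, overheat, psu_ok, safe_mode, temp_high} — 10 facts.

10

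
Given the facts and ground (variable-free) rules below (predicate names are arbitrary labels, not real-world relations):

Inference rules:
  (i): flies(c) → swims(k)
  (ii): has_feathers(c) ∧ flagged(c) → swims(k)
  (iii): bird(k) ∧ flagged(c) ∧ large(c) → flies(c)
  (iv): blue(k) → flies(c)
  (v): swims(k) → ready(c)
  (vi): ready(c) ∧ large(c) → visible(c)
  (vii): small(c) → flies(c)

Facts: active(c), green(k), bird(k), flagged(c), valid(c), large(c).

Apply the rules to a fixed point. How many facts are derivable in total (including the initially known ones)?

10

Round 1 — (iii), derive flies(c).
Round 2 — (i), derive swims(k).
Round 3 — (v), derive ready(c).
Round 4 — (vi), derive visible(c).
Closure: {active(c), bird(k), flagged(c), flies(c), green(k), large(c), ready(c), swims(k), valid(c), visible(c)} — 10 facts.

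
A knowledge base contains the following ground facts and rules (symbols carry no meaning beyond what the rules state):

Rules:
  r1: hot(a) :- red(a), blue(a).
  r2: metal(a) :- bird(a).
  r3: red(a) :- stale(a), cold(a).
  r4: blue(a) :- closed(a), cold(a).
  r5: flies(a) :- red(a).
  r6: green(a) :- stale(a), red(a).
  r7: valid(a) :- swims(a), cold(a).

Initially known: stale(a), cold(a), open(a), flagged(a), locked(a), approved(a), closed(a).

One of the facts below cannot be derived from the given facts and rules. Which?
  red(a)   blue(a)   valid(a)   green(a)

valid(a)

Round 1 — r3, r4, derive red(a), blue(a).
Round 2 — r1, r5, r6, derive hot(a), flies(a), green(a).
Derived: red(a) (round 1), green(a) (round 2), blue(a) (round 1). valid(a) never appears in any round.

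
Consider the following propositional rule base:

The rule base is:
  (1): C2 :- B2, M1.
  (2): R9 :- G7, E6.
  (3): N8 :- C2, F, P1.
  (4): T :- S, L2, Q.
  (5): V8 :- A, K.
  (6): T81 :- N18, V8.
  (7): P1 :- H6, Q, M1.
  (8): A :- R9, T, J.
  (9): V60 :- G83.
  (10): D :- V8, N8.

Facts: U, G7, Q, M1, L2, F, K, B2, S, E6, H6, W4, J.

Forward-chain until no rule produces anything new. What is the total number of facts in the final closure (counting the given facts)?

Round 1: (1) [C2 :- B2, M1.]; (2) [R9 :- G7, E6.]; (4) [T :- S, L2, Q.]; (7) [P1 :- H6, Q, M1.]. New: C2, R9, T, P1.
Round 2: (3) [N8 :- C2, F, P1.]; (8) [A :- R9, T, J.]. New: N8, A.
Round 3: (5) [V8 :- A, K.]. New: V8.
Round 4: (10) [D :- V8, N8.]. New: D.
Closure: {A, B2, C2, D, E6, F, G7, H6, J, K, L2, M1, N8, P1, Q, R9, S, T, U, V8, W4} — 21 facts.

21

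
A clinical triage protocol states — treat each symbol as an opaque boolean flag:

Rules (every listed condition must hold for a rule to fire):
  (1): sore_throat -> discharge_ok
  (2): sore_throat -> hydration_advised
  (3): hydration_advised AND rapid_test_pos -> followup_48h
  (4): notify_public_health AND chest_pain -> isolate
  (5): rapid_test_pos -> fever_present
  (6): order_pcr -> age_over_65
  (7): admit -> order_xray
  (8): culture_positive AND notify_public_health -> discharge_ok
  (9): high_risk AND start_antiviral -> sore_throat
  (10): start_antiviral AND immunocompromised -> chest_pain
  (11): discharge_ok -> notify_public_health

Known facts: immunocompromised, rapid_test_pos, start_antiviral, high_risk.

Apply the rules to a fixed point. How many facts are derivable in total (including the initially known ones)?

12

Round 1: (5) [rapid_test_pos -> fever_present]; (9) [high_risk AND start_antiviral -> sore_throat]; (10) [start_antiviral AND immunocompromised -> chest_pain]. New: fever_present, sore_throat, chest_pain.
Round 2: (1) [sore_throat -> discharge_ok]; (2) [sore_throat -> hydration_advised]. New: discharge_ok, hydration_advised.
Round 3: (3) [hydration_advised AND rapid_test_pos -> followup_48h]; (11) [discharge_ok -> notify_public_health]. New: followup_48h, notify_public_health.
Round 4: (4) [notify_public_health AND chest_pain -> isolate]. New: isolate.
Closure: {chest_pain, discharge_ok, fever_present, followup_48h, high_risk, hydration_advised, immunocompromised, isolate, notify_public_health, rapid_test_pos, sore_throat, start_antiviral} — 12 facts.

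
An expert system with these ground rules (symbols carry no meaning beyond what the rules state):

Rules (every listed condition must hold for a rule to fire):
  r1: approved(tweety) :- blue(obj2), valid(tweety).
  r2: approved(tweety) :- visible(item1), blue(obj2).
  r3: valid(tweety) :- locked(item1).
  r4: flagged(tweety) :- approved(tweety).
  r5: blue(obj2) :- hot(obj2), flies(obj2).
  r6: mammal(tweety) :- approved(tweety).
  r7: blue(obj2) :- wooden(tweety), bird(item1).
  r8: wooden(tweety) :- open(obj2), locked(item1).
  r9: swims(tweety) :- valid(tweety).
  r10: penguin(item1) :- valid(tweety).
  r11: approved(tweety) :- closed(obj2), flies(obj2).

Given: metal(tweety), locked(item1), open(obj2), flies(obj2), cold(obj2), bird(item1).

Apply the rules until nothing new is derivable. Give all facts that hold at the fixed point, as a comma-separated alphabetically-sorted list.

[1] r3 [valid(tweety) :- locked(item1).]; r8 [wooden(tweety) :- open(obj2), locked(item1).]. ⇒ new: valid(tweety), wooden(tweety).
[2] r7 [blue(obj2) :- wooden(tweety), bird(item1).]; r9 [swims(tweety) :- valid(tweety).]; r10 [penguin(item1) :- valid(tweety).]. ⇒ new: blue(obj2), swims(tweety), penguin(item1).
[3] r1 [approved(tweety) :- blue(obj2), valid(tweety).]. ⇒ new: approved(tweety).
[4] r4 [flagged(tweety) :- approved(tweety).]; r6 [mammal(tweety) :- approved(tweety).]. ⇒ new: flagged(tweety), mammal(tweety).

approved(tweety), bird(item1), blue(obj2), cold(obj2), flagged(tweety), flies(obj2), locked(item1), mammal(tweety), metal(tweety), open(obj2), penguin(item1), swims(tweety), valid(tweety), wooden(tweety)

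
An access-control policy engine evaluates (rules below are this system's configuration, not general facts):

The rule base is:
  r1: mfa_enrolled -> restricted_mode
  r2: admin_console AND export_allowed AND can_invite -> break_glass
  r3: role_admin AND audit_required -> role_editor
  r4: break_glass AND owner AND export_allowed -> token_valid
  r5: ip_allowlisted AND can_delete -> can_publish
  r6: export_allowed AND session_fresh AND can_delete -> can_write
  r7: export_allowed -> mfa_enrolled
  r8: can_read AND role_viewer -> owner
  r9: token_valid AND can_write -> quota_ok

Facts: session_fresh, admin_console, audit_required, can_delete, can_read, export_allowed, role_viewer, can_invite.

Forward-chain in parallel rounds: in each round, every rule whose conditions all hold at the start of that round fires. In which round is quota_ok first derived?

[1] r2 [admin_console AND export_allowed AND can_invite -> break_glass]; r6 [export_allowed AND session_fresh AND can_delete -> can_write]; r7 [export_allowed -> mfa_enrolled]; r8 [can_read AND role_viewer -> owner]. ⇒ new: break_glass, can_write, mfa_enrolled, owner.
[2] r1 [mfa_enrolled -> restricted_mode]; r4 [break_glass AND owner AND export_allowed -> token_valid]. ⇒ new: restricted_mode, token_valid.
[3] r9 [token_valid AND can_write -> quota_ok]. ⇒ new: quota_ok.
quota_ok first appears in round 3.

3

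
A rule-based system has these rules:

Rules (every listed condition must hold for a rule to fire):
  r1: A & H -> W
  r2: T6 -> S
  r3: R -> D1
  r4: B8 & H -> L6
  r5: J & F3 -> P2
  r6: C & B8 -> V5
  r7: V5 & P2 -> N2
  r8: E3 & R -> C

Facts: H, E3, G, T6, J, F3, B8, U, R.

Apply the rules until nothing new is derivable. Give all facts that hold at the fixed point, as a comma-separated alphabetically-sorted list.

B8, C, D1, E3, F3, G, H, J, L6, N2, P2, R, S, T6, U, V5

Round 1 fires r2, r3, r4, r5, r8, giving S, D1, L6, P2, C.
Round 2 fires r6, giving V5.
Round 3 fires r7, giving N2.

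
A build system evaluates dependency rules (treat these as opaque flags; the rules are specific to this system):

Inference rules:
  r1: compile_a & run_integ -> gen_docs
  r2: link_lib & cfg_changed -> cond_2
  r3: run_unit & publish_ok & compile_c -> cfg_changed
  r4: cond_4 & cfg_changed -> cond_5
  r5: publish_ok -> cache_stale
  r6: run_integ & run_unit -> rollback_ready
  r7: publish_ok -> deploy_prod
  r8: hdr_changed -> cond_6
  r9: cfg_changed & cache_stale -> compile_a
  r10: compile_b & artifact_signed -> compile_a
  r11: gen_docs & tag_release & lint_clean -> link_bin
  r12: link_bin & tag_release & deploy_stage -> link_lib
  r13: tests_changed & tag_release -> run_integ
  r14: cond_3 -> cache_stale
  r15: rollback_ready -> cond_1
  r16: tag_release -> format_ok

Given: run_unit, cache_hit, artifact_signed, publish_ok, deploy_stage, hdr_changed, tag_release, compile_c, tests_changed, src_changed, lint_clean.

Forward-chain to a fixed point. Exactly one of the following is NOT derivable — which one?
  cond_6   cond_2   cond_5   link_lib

Round 1: r3 [run_unit & publish_ok & compile_c -> cfg_changed]; r5 [publish_ok -> cache_stale]; r7 [publish_ok -> deploy_prod]; r8 [hdr_changed -> cond_6]; r13 [tests_changed & tag_release -> run_integ]; r16 [tag_release -> format_ok]. Adds cfg_changed, cache_stale, deploy_prod, cond_6, run_integ, format_ok.
Round 2: r6 [run_integ & run_unit -> rollback_ready]; r9 [cfg_changed & cache_stale -> compile_a]. Adds rollback_ready, compile_a.
Round 3: r1 [compile_a & run_integ -> gen_docs]; r15 [rollback_ready -> cond_1]. Adds gen_docs, cond_1.
Round 4: r11 [gen_docs & tag_release & lint_clean -> link_bin]. Adds link_bin.
Round 5: r12 [link_bin & tag_release & deploy_stage -> link_lib]. Adds link_lib.
Round 6: r2 [link_lib & cfg_changed -> cond_2]. Adds cond_2.
Derived: cond_6 (round 1), link_lib (round 5), cond_2 (round 6). cond_5 never appears in any round.

cond_5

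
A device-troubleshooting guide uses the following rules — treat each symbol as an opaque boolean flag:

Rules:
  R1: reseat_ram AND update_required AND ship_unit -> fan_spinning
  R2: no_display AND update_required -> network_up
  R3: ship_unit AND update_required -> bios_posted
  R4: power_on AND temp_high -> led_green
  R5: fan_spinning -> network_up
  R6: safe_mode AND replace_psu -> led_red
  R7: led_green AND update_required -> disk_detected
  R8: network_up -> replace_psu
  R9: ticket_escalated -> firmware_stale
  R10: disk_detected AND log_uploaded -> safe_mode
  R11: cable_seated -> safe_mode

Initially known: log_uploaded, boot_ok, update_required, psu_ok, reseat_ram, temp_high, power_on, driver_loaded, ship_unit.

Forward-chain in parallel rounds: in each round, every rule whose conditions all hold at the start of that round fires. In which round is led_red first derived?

4

Round 1: R1 [reseat_ram AND update_required AND ship_unit -> fan_spinning]; R3 [ship_unit AND update_required -> bios_posted]; R4 [power_on AND temp_high -> led_green]. New: fan_spinning, bios_posted, led_green.
Round 2: R5 [fan_spinning -> network_up]; R7 [led_green AND update_required -> disk_detected]. New: network_up, disk_detected.
Round 3: R8 [network_up -> replace_psu]; R10 [disk_detected AND log_uploaded -> safe_mode]. New: replace_psu, safe_mode.
Round 4: R6 [safe_mode AND replace_psu -> led_red]. New: led_red.
led_red first appears in round 4.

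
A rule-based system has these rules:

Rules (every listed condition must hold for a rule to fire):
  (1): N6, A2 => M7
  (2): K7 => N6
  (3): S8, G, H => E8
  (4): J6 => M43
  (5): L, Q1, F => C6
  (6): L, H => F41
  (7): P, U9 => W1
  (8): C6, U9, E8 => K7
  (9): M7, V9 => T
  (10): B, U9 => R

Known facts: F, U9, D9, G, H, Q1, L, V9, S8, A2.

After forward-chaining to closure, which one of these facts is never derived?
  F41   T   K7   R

Round 1: (3) [S8, G, H => E8]; (5) [L, Q1, F => C6]; (6) [L, H => F41]. New: E8, C6, F41.
Round 2: (8) [C6, U9, E8 => K7]. New: K7.
Round 3: (2) [K7 => N6]. New: N6.
Round 4: (1) [N6, A2 => M7]. New: M7.
Round 5: (9) [M7, V9 => T]. New: T.
Derived: F41 (round 1), K7 (round 2), T (round 5). R never appears in any round.

R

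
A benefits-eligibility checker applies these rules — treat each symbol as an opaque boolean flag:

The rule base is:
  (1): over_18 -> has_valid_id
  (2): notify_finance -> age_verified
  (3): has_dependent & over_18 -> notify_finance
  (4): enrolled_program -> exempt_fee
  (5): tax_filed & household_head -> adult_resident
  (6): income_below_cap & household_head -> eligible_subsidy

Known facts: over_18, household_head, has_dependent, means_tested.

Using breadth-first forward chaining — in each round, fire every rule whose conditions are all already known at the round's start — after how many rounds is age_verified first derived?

2

Round 1 — (1), (3), derive has_valid_id, notify_finance.
Round 2 — (2), derive age_verified.
age_verified first appears in round 2.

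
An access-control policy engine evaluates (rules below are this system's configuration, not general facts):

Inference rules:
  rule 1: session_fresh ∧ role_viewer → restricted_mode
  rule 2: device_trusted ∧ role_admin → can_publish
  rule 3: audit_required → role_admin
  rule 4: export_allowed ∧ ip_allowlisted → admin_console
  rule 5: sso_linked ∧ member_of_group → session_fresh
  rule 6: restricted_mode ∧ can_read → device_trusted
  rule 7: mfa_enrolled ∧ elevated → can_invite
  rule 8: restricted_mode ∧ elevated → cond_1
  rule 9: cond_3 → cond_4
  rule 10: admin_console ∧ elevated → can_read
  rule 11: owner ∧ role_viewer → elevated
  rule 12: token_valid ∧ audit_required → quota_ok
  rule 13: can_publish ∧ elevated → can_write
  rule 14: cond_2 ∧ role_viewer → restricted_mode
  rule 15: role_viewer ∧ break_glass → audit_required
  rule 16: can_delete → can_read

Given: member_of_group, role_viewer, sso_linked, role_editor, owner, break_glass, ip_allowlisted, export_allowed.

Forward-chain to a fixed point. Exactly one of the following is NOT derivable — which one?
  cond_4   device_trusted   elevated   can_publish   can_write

Round 1 fires rule 4, rule 5, rule 11, rule 15, giving admin_console, session_fresh, elevated, audit_required.
Round 2 fires rule 1, rule 3, rule 10, giving restricted_mode, role_admin, can_read.
Round 3 fires rule 6, rule 8, giving device_trusted, cond_1.
Round 4 fires rule 2, giving can_publish.
Round 5 fires rule 13, giving can_write.
Derived: device_trusted (round 3), can_write (round 5), elevated (round 1), can_publish (round 4). cond_4 never appears in any round.

cond_4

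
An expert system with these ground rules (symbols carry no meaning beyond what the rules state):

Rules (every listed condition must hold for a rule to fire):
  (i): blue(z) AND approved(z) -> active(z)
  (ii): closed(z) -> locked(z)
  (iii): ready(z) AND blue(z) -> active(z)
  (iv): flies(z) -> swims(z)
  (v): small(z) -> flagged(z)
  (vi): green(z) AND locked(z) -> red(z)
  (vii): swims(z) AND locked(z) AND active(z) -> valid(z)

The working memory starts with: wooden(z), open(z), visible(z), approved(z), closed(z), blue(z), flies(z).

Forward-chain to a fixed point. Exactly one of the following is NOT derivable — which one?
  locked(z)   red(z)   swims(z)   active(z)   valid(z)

red(z)

Round 1 fires (i), (ii), (iv), giving active(z), locked(z), swims(z).
Round 2 fires (vii), giving valid(z).
Derived: active(z) (round 1), valid(z) (round 2), locked(z) (round 1), swims(z) (round 1). red(z) never appears in any round.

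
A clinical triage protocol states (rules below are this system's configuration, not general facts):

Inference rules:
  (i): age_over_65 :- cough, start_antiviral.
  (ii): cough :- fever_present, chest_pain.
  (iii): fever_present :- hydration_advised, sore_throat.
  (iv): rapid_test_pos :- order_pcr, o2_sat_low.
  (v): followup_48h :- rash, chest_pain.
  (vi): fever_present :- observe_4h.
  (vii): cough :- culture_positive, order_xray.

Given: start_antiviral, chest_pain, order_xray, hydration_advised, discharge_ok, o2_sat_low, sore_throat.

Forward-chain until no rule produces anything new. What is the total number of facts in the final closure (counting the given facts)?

Round 1: (iii) [fever_present :- hydration_advised, sore_throat.]. New: fever_present.
Round 2: (ii) [cough :- fever_present, chest_pain.]. New: cough.
Round 3: (i) [age_over_65 :- cough, start_antiviral.]. New: age_over_65.
Closure: {age_over_65, chest_pain, cough, discharge_ok, fever_present, hydration_advised, o2_sat_low, order_xray, sore_throat, start_antiviral} — 10 facts.

10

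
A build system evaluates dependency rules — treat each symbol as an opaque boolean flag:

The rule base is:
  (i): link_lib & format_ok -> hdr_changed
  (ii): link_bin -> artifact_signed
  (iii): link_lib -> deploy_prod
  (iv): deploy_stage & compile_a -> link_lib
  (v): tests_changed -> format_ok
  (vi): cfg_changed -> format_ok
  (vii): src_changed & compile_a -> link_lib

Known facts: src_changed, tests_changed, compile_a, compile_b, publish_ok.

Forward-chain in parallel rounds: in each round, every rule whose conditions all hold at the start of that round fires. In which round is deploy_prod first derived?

2

Round 1 — (v), (vii), derive format_ok, link_lib.
Round 2 — (i), (iii), derive hdr_changed, deploy_prod.
deploy_prod first appears in round 2.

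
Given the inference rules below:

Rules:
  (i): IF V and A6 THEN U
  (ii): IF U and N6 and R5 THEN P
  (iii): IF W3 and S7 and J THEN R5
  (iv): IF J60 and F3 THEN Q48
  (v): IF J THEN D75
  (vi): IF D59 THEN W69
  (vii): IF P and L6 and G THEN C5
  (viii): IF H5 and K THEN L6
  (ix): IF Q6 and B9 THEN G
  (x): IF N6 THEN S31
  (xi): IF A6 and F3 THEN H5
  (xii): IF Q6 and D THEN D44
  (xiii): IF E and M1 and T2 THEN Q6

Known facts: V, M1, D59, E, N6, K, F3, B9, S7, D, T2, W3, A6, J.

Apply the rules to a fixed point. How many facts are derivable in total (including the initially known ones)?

26

Round 1: (i) [IF V and A6 THEN U]; (iii) [IF W3 and S7 and J THEN R5]; (v) [IF J THEN D75]; (vi) [IF D59 THEN W69]; (x) [IF N6 THEN S31]; (xi) [IF A6 and F3 THEN H5]; (xiii) [IF E and M1 and T2 THEN Q6]. New: U, R5, D75, W69, S31, H5, Q6.
Round 2: (ii) [IF U and N6 and R5 THEN P]; (viii) [IF H5 and K THEN L6]; (ix) [IF Q6 and B9 THEN G]; (xii) [IF Q6 and D THEN D44]. New: P, L6, G, D44.
Round 3: (vii) [IF P and L6 and G THEN C5]. New: C5.
Closure: {A6, B9, C5, D, D44, D59, D75, E, F3, G, H5, J, K, L6, M1, N6, P, Q6, R5, S31, S7, T2, U, V, W3, W69} — 26 facts.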